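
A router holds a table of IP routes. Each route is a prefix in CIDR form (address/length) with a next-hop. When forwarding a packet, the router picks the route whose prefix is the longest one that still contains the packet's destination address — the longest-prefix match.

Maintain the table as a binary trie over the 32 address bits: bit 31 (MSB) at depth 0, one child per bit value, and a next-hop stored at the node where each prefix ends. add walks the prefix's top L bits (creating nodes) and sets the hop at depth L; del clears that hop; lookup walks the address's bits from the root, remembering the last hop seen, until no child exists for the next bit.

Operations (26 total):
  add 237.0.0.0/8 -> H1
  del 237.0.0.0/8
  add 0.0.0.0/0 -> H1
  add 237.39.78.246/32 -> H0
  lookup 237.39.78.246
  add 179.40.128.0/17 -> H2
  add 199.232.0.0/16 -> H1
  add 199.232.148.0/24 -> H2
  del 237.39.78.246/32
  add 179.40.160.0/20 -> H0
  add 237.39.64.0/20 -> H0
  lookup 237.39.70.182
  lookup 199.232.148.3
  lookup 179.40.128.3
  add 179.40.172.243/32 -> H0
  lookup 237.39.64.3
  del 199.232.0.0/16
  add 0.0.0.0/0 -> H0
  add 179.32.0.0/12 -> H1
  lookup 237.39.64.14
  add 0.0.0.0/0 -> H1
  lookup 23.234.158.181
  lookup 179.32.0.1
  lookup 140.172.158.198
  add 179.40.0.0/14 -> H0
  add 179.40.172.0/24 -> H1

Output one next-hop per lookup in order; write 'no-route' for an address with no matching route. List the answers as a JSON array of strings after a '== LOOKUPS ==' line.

Trace:
  + 237.0.0.0/8 (H1) depth=8
  - 237.0.0.0/8 clear@8
  + 0.0.0.0/0 (H1) depth=0
  + 237.39.78.246/32 (H0) depth=32
  Q 237.39.78.246: descend 11101101001001110100111011110110 ; hops seen [H1,H0] ; pick H0
  + 179.40.128.0/17 (H2) depth=17
  + 199.232.0.0/16 (H1) depth=16
  + 199.232.148.0/24 (H2) depth=24
  - 237.39.78.246/32 clear@32
  + 179.40.160.0/20 (H0) depth=20
  + 237.39.64.0/20 (H0) depth=20
  Q 237.39.70.182: descend 11101101001001110100 ; hops seen [H1,H0] ; pick H0
  Q 199.232.148.3: descend 110001111110100010010100 ; hops seen [H1,H1,H2] ; pick H2
  Q 179.40.128.3: descend 101100110010100010 ; hops seen [H1,H2] ; pick H2
  + 179.40.172.243/32 (H0) depth=32
  Q 237.39.64.3: descend 11101101001001110100 ; hops seen [H1,H0] ; pick H0
  - 199.232.0.0/16 clear@16
  + 0.0.0.0/0 (H0) depth=0
  + 179.32.0.0/12 (H1) depth=12
  Q 237.39.64.14: descend 11101101001001110100 ; hops seen [H0,H0] ; pick H0
  + 0.0.0.0/0 (H1) depth=0
  Q 23.234.158.181: descend ε ; hops seen [H1] ; pick H1
  Q 179.32.0.1: descend 101100110010 ; hops seen [H1,H1] ; pick H1
  Q 140.172.158.198: descend 10 ; hops seen [H1] ; pick H1
  + 179.40.0.0/14 (H0) depth=14
  + 179.40.172.0/24 (H1) depth=24

== LOOKUPS ==
["H0","H0","H2","H2","H0","H0","H1","H1","H1"]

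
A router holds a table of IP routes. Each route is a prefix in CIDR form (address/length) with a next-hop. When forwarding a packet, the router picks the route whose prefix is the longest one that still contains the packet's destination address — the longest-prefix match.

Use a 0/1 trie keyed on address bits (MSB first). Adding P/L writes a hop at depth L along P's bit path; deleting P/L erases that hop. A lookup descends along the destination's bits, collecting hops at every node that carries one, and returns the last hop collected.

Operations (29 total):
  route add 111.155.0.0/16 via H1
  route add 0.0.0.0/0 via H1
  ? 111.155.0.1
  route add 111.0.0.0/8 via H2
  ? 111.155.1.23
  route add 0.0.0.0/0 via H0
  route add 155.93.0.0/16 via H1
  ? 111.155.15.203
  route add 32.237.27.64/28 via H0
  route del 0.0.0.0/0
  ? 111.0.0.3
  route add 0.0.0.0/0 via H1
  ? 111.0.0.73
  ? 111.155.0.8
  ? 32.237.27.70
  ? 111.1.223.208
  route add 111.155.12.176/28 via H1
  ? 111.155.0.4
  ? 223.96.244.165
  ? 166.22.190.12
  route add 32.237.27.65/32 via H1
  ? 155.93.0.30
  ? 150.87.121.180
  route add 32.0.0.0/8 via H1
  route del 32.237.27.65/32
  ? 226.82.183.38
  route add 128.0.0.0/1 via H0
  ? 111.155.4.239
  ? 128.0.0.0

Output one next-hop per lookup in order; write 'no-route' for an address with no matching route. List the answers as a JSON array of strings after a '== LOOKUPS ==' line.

Apply in order:
  + 111.155.0.0/16 (H1) depth=16
  + 0.0.0.0/0 (H1) depth=0
  ? 111.155.0.1  path d0:H1→d1:-→d2:-→d3:-→d4:-→d5:-→d6:-→d7:-→d8:-→d9:-→d10:-→d11:-→d12:-→d13:-→d14:-→d15:-→d16:H1  best=H1
  + 111.0.0.0/8 (H2) depth=8
  ? 111.155.1.23  path d0:H1→d1:-→d2:-→d3:-→d4:-→d5:-→d6:-→d7:-→d8:H2→d9:-→d10:-→d11:-→d12:-→d13:-→d14:-→d15:-→d16:H1  best=H1
  + 0.0.0.0/0 (H0) depth=0
  + 155.93.0.0/16 (H1) depth=16
  ? 111.155.15.203  path d0:H0→d1:-→d2:-→d3:-→d4:-→d5:-→d6:-→d7:-→d8:H2→d9:-→d10:-→d11:-→d12:-→d13:-→d14:-→d15:-→d16:H1  best=H1
  + 32.237.27.64/28 (H0) depth=28
  - 0.0.0.0/0 clear@0
  ? 111.0.0.3  path d0:-→d1:-→d2:-→d3:-→d4:-→d5:-→d6:-→d7:-→d8:H2  best=H2
  + 0.0.0.0/0 (H1) depth=0
  ? 111.0.0.73  path d0:H1→d1:-→d2:-→d3:-→d4:-→d5:-→d6:-→d7:-→d8:H2  best=H2
  ? 111.155.0.8  path d0:H1→d1:-→d2:-→d3:-→d4:-→d5:-→d6:-→d7:-→d8:H2→d9:-→d10:-→d11:-→d12:-→d13:-→d14:-→d15:-→d16:H1  best=H1
  ? 32.237.27.70  path d0:H1→d1:-→d2:-→d3:-→d4:-→d5:-→d6:-→d7:-→d8:-→d9:-→d10:-→d11:-→d12:-→d13:-→d14:-→d15:-→d16:-→d17:-→d18:-→d19:-→d20:-→d21:-→d22:-→d23:-→d24:-→d25:-→d26:-→d27:-→d28:H0  best=H0
  ? 111.1.223.208  path d0:H1→d1:-→d2:-→d3:-→d4:-→d5:-→d6:-→d7:-→d8:H2  best=H2
  + 111.155.12.176/28 (H1) depth=28
  ? 111.155.0.4  path d0:H1→d1:-→d2:-→d3:-→d4:-→d5:-→d6:-→d7:-→d8:H2→d9:-→d10:-→d11:-→d12:-→d13:-→d14:-→d15:-→d16:H1→d17:-→d18:-→d19:-→d20:-  best=H1
  ? 223.96.244.165  path d0:H1→d1:-  best=H1
  ? 166.22.190.12  path d0:H1→d1:-→d2:-  best=H1
  + 32.237.27.65/32 (H1) depth=32
  ? 155.93.0.30  path d0:H1→d1:-→d2:-→d3:-→d4:-→d5:-→d6:-→d7:-→d8:-→d9:-→d10:-→d11:-→d12:-→d13:-→d14:-→d15:-→d16:H1  best=H1
  ? 150.87.121.180  path d0:H1→d1:-→d2:-→d3:-→d4:-  best=H1
  + 32.0.0.0/8 (H1) depth=8
  - 32.237.27.65/32 clear@32
  ? 226.82.183.38  path d0:H1→d1:-  best=H1
  + 128.0.0.0/1 (H0) depth=1
  ? 111.155.4.239  path d0:H1→d1:-→d2:-→d3:-→d4:-→d5:-→d6:-→d7:-→d8:H2→d9:-→d10:-→d11:-→d12:-→d13:-→d14:-→d15:-→d16:H1→d17:-→d18:-→d19:-→d20:-  best=H1
  ? 128.0.0.0  path d0:H1→d1:H0→d2:-→d3:-  best=H0

== LOOKUPS ==
["H1","H1","H1","H2","H2","H1","H0","H2","H1","H1","H1","H1","H1","H1","H1","H0"]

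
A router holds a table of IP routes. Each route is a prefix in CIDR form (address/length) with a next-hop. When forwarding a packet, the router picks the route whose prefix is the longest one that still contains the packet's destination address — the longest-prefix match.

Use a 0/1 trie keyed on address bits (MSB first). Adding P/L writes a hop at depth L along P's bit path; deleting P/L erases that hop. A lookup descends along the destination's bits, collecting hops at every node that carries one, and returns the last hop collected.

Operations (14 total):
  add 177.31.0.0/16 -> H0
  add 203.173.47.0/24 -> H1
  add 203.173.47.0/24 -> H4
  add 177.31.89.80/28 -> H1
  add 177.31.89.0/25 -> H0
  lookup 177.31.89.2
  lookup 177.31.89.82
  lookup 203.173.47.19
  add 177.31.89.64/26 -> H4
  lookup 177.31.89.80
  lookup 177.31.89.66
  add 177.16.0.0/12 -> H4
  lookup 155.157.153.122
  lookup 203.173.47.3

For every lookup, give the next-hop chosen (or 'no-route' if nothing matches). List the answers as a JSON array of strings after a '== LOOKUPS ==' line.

Trace:
  add 177.31.0.0/16 -> H0 at depth 16
  add 203.173.47.0/24 -> H1 at depth 24
  add 203.173.47.0/24 -> H4 at depth 24
  add 177.31.89.80/28 -> H1 at depth 28
  add 177.31.89.0/25 -> H0 at depth 25
  ? 177.31.89.2  path d0:-→d1:-→d2:-→d3:-→d4:-→d5:-→d6:-→d7:-→d8:-→d9:-→d10:-→d11:-→d12:-→d13:-→d14:-→d15:-→d16:H0→d17:-→d18:-→d19:-→d20:-→d21:-→d22:-→d23:-→d24:-→d25:H0  best=H0
  ? 177.31.89.82  path d0:-→d1:-→d2:-→d3:-→d4:-→d5:-→d6:-→d7:-→d8:-→d9:-→d10:-→d11:-→d12:-→d13:-→d14:-→d15:-→d16:H0→d17:-→d18:-→d19:-→d20:-→d21:-→d22:-→d23:-→d24:-→d25:H0→d26:-→d27:-→d28:H1  best=H1
  ? 203.173.47.19  path d0:-→d1:-→d2:-→d3:-→d4:-→d5:-→d6:-→d7:-→d8:-→d9:-→d10:-→d11:-→d12:-→d13:-→d14:-→d15:-→d16:-→d17:-→d18:-→d19:-→d20:-→d21:-→d22:-→d23:-→d24:H4  best=H4
  add 177.31.89.64/26 -> H4 at depth 26
  ? 177.31.89.80  path d0:-→d1:-→d2:-→d3:-→d4:-→d5:-→d6:-→d7:-→d8:-→d9:-→d10:-→d11:-→d12:-→d13:-→d14:-→d15:-→d16:H0→d17:-→d18:-→d19:-→d20:-→d21:-→d22:-→d23:-→d24:-→d25:H0→d26:H4→d27:-→d28:H1  best=H1
  ? 177.31.89.66  path d0:-→d1:-→d2:-→d3:-→d4:-→d5:-→d6:-→d7:-→d8:-→d9:-→d10:-→d11:-→d12:-→d13:-→d14:-→d15:-→d16:H0→d17:-→d18:-→d19:-→d20:-→d21:-→d22:-→d23:-→d24:-→d25:H0→d26:H4→d27:-  best=H4
  add 177.16.0.0/12 -> H4 at depth 12
  ? 155.157.153.122  path d0:-→d1:-→d2:-  best=no-route
  ? 203.173.47.3  path d0:-→d1:-→d2:-→d3:-→d4:-→d5:-→d6:-→d7:-→d8:-→d9:-→d10:-→d11:-→d12:-→d13:-→d14:-→d15:-→d16:-→d17:-→d18:-→d19:-→d20:-→d21:-→d22:-→d23:-→d24:H4  best=H4

== LOOKUPS ==
["H0","H1","H4","H1","H4","no-route","H4"]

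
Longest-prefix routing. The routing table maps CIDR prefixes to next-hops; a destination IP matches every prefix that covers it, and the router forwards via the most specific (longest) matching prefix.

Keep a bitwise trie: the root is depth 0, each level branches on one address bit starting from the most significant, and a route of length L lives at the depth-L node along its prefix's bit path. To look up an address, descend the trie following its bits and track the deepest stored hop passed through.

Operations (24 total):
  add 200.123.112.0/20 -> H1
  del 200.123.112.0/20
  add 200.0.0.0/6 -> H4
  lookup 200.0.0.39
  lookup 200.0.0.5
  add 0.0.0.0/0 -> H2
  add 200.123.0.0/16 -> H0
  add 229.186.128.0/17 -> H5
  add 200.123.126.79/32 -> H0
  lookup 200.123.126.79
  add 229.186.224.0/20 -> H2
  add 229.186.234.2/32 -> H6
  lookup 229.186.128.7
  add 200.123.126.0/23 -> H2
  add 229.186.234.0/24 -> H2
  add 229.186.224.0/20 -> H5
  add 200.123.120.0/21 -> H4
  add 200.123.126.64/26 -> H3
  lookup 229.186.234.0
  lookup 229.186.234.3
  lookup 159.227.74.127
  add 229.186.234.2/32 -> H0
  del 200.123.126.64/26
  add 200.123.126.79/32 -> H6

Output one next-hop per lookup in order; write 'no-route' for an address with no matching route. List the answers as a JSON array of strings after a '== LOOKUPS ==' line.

Apply in order:
  + 200.123.112.0/20 (H1) depth=20
  - 200.123.112.0/20 clear@20
  + 200.0.0.0/6 (H4) depth=6
  lookup 200.0.0.39: bits 110010000 walk d0:-→d1:-→d2:-→d3:-→d4:-→d5:-→d6:H4→d7:-→d8:-→d9:- -> H4
  lookup 200.0.0.5: bits 110010000 walk d0:-→d1:-→d2:-→d3:-→d4:-→d5:-→d6:H4→d7:-→d8:-→d9:- -> H4
  + 0.0.0.0/0 (H2) depth=0
  + 200.123.0.0/16 (H0) depth=16
  + 229.186.128.0/17 (H5) depth=17
  + 200.123.126.79/32 (H0) depth=32
  lookup 200.123.126.79: bits 11001000011110110111111001001111 walk d0:H2→d1:-→d2:-→d3:-→d4:-→d5:-→d6:H4→d7:-→d8:-→d9:-→d10:-→d11:-→d12:-→d13:-→d14:-→d15:-→d16:H0→d17:-→d18:-→d19:-→d20:-→d21:-→d22:-→d23:-→d24:-→d25:-→d26:-→d27:-→d28:-→d29:-→d30:-→d31:-→d32:H0 -> H0
  + 229.186.224.0/20 (H2) depth=20
  + 229.186.234.2/32 (H6) depth=32
  lookup 229.186.128.7: bits 11100101101110101 walk d0:H2→d1:-→d2:-→d3:-→d4:-→d5:-→d6:-→d7:-→d8:-→d9:-→d10:-→d11:-→d12:-→d13:-→d14:-→d15:-→d16:-→d17:H5 -> H5
  + 200.123.126.0/23 (H2) depth=23
  + 229.186.234.0/24 (H2) depth=24
  + 229.186.224.0/20 (H5) depth=20
  + 200.123.120.0/21 (H4) depth=21
  + 200.123.126.64/26 (H3) depth=26
  lookup 229.186.234.0: bits 111001011011101011101010000000 walk d0:H2→d1:-→d2:-→d3:-→d4:-→d5:-→d6:-→d7:-→d8:-→d9:-→d10:-→d11:-→d12:-→d13:-→d14:-→d15:-→d16:-→d17:H5→d18:-→d19:-→d20:H5→d21:-→d22:-→d23:-→d24:H2→d25:-→d26:-→d27:-→d28:-→d29:-→d30:- -> H2
  lookup 229.186.234.3: bits 1110010110111010111010100000001 walk d0:H2→d1:-→d2:-→d3:-→d4:-→d5:-→d6:-→d7:-→d8:-→d9:-→d10:-→d11:-→d12:-→d13:-→d14:-→d15:-→d16:-→d17:H5→d18:-→d19:-→d20:H5→d21:-→d22:-→d23:-→d24:H2→d25:-→d26:-→d27:-→d28:-→d29:-→d30:-→d31:- -> H2
  lookup 159.227.74.127: bits 1 walk d0:H2→d1:- -> H2
  + 229.186.234.2/32 (H0) depth=32
  - 200.123.126.64/26 clear@26
  + 200.123.126.79/32 (H6) depth=32

== LOOKUPS ==
["H4","H4","H0","H5","H2","H2","H2"]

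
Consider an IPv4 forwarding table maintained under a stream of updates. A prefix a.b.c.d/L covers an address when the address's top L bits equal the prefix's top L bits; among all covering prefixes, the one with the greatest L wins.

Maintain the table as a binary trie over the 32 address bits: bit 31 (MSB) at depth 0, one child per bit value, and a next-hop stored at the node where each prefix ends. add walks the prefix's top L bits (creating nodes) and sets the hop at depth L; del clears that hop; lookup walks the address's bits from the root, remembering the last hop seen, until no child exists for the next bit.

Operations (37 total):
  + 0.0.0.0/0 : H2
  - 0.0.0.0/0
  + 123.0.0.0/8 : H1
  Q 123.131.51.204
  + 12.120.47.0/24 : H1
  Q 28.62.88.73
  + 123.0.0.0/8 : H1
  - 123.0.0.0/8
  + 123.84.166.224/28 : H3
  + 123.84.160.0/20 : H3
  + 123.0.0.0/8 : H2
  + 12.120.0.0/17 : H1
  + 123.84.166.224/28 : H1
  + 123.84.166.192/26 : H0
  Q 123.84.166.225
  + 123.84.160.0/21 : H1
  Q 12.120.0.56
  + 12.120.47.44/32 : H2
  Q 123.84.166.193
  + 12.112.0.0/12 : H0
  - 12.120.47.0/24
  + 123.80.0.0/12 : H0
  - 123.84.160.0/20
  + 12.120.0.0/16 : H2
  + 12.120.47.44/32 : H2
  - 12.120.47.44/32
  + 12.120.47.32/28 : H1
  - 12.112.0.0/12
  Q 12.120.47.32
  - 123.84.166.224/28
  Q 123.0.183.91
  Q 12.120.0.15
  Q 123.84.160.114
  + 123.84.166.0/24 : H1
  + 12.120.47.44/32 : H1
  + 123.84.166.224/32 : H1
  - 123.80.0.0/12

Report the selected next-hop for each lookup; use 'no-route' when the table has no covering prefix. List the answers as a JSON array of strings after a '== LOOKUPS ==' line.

Apply in order:
  + 0.0.0.0/0 (H2) depth=0
  - 0.0.0.0/0 clear@0
  + 123.0.0.0/8 (H1) depth=8
  Q 123.131.51.204: descend 01111011 ; hops seen [H1] ; pick H1
  + 12.120.47.0/24 (H1) depth=24
  Q 28.62.88.73: descend 000 ; hops seen [∅] ; pick no-route
  + 123.0.0.0/8 (H1) depth=8
  - 123.0.0.0/8 clear@8
  + 123.84.166.224/28 (H3) depth=28
  + 123.84.160.0/20 (H3) depth=20
  + 123.0.0.0/8 (H2) depth=8
  + 12.120.0.0/17 (H1) depth=17
  + 123.84.166.224/28 (H1) depth=28
  + 123.84.166.192/26 (H0) depth=26
  Q 123.84.166.225: descend 0111101101010100101001101110 ; hops seen [H2,H3,H0,H1] ; pick H1
  + 123.84.160.0/21 (H1) depth=21
  Q 12.120.0.56: descend 000011000111100000 ; hops seen [H1] ; pick H1
  + 12.120.47.44/32 (H2) depth=32
  Q 123.84.166.193: descend 01111011010101001010011011 ; hops seen [H2,H3,H1,H0] ; pick H0
  + 12.112.0.0/12 (H0) depth=12
  - 12.120.47.0/24 clear@24
  + 123.80.0.0/12 (H0) depth=12
  - 123.84.160.0/20 clear@20
  + 12.120.0.0/16 (H2) depth=16
  + 12.120.47.44/32 (H2) depth=32
  - 12.120.47.44/32 clear@32
  + 12.120.47.32/28 (H1) depth=28
  - 12.112.0.0/12 clear@12
  Q 12.120.47.32: descend 0000110001111000001011110010 ; hops seen [H2,H1,H1] ; pick H1
  - 123.84.166.224/28 clear@28
  Q 123.0.183.91: descend 011110110 ; hops seen [H2] ; pick H2
  Q 12.120.0.15: descend 000011000111100000 ; hops seen [H2,H1] ; pick H1
  Q 123.84.160.114: descend 011110110101010010100 ; hops seen [H2,H0,H1] ; pick H1
  + 123.84.166.0/24 (H1) depth=24
  + 12.120.47.44/32 (H1) depth=32
  + 123.84.166.224/32 (H1) depth=32
  - 123.80.0.0/12 clear@12

== LOOKUPS ==
["H1","no-route","H1","H1","H0","H1","H2","H1","H1"]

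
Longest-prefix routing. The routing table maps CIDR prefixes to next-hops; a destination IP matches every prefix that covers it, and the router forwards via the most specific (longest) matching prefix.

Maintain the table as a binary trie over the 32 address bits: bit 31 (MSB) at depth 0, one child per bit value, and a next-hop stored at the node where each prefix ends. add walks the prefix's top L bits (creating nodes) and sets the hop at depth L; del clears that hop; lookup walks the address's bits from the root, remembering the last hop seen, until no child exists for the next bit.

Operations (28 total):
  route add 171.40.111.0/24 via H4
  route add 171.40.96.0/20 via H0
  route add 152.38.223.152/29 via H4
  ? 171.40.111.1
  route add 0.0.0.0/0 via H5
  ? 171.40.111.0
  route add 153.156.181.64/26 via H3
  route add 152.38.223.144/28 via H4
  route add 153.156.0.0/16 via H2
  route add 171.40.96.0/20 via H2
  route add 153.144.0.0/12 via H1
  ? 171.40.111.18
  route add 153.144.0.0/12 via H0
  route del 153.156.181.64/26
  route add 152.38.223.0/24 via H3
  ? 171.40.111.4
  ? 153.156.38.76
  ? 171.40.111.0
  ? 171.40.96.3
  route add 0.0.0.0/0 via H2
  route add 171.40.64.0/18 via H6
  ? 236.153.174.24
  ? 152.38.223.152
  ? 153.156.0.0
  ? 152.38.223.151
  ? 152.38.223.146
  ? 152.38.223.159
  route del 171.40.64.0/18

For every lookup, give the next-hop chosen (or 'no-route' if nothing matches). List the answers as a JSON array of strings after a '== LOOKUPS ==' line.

Process each operation:
  add 171.40.111.0/24 -> H4 at depth 24
  add 171.40.96.0/20 -> H0 at depth 20
  add 152.38.223.152/29 -> H4 at depth 29
  lookup 171.40.111.1: bits 101010110010100001101111 walk d0:-→d1:-→d2:-→d3:-→d4:-→d5:-→d6:-→d7:-→d8:-→d9:-→d10:-→d11:-→d12:-→d13:-→d14:-→d15:-→d16:-→d17:-→d18:-→d19:-→d20:H0→d21:-→d22:-→d23:-→d24:H4 -> H4
  add 0.0.0.0/0 -> H5 at depth 0
  lookup 171.40.111.0: bits 101010110010100001101111 walk d0:H5→d1:-→d2:-→d3:-→d4:-→d5:-→d6:-→d7:-→d8:-→d9:-→d10:-→d11:-→d12:-→d13:-→d14:-→d15:-→d16:-→d17:-→d18:-→d19:-→d20:H0→d21:-→d22:-→d23:-→d24:H4 -> H4
  add 153.156.181.64/26 -> H3 at depth 26
  add 152.38.223.144/28 -> H4 at depth 28
  add 153.156.0.0/16 -> H2 at depth 16
  add 171.40.96.0/20 -> H2 at depth 20
  add 153.144.0.0/12 -> H1 at depth 12
  lookup 171.40.111.18: bits 101010110010100001101111 walk d0:H5→d1:-→d2:-→d3:-→d4:-→d5:-→d6:-→d7:-→d8:-→d9:-→d10:-→d11:-→d12:-→d13:-→d14:-→d15:-→d16:-→d17:-→d18:-→d19:-→d20:H2→d21:-→d22:-→d23:-→d24:H4 -> H4
  add 153.144.0.0/12 -> H0 at depth 12
  - 153.156.181.64/26 clear@26
  add 152.38.223.0/24 -> H3 at depth 24
  lookup 171.40.111.4: bits 101010110010100001101111 walk d0:H5→d1:-→d2:-→d3:-→d4:-→d5:-→d6:-→d7:-→d8:-→d9:-→d10:-→d11:-→d12:-→d13:-→d14:-→d15:-→d16:-→d17:-→d18:-→d19:-→d20:H2→d21:-→d22:-→d23:-→d24:H4 -> H4
  lookup 153.156.38.76: bits 1001100110011100 walk d0:H5→d1:-→d2:-→d3:-→d4:-→d5:-→d6:-→d7:-→d8:-→d9:-→d10:-→d11:-→d12:H0→d13:-→d14:-→d15:-→d16:H2 -> H2
  lookup 171.40.111.0: bits 101010110010100001101111 walk d0:H5→d1:-→d2:-→d3:-→d4:-→d5:-→d6:-→d7:-→d8:-→d9:-→d10:-→d11:-→d12:-→d13:-→d14:-→d15:-→d16:-→d17:-→d18:-→d19:-→d20:H2→d21:-→d22:-→d23:-→d24:H4 -> H4
  lookup 171.40.96.3: bits 10101011001010000110 walk d0:H5→d1:-→d2:-→d3:-→d4:-→d5:-→d6:-→d7:-→d8:-→d9:-→d10:-→d11:-→d12:-→d13:-→d14:-→d15:-→d16:-→d17:-→d18:-→d19:-→d20:H2 -> H2
  add 0.0.0.0/0 -> H2 at depth 0
  add 171.40.64.0/18 -> H6 at depth 18
  lookup 236.153.174.24: bits 1 walk d0:H2→d1:- -> H2
  lookup 152.38.223.152: bits 10011000001001101101111110011 walk d0:H2→d1:-→d2:-→d3:-→d4:-→d5:-→d6:-→d7:-→d8:-→d9:-→d10:-→d11:-→d12:-→d13:-→d14:-→d15:-→d16:-→d17:-→d18:-→d19:-→d20:-→d21:-→d22:-→d23:-→d24:H3→d25:-→d26:-→d27:-→d28:H4→d29:H4 -> H4
  lookup 153.156.0.0: bits 1001100110011100 walk d0:H2→d1:-→d2:-→d3:-→d4:-→d5:-→d6:-→d7:-→d8:-→d9:-→d10:-→d11:-→d12:H0→d13:-→d14:-→d15:-→d16:H2 -> H2
  lookup 152.38.223.151: bits 1001100000100110110111111001 walk d0:H2→d1:-→d2:-→d3:-→d4:-→d5:-→d6:-→d7:-→d8:-→d9:-→d10:-→d11:-→d12:-→d13:-→d14:-→d15:-→d16:-→d17:-→d18:-→d19:-→d20:-→d21:-→d22:-→d23:-→d24:H3→d25:-→d26:-→d27:-→d28:H4 -> H4
  lookup 152.38.223.146: bits 1001100000100110110111111001 walk d0:H2→d1:-→d2:-→d3:-→d4:-→d5:-→d6:-→d7:-→d8:-→d9:-→d10:-→d11:-→d12:-→d13:-→d14:-→d15:-→d16:-→d17:-→d18:-→d19:-→d20:-→d21:-→d22:-→d23:-→d24:H3→d25:-→d26:-→d27:-→d28:H4 -> H4
  lookup 152.38.223.159: bits 10011000001001101101111110011 walk d0:H2→d1:-→d2:-→d3:-→d4:-→d5:-→d6:-→d7:-→d8:-→d9:-→d10:-→d11:-→d12:-→d13:-→d14:-→d15:-→d16:-→d17:-→d18:-→d19:-→d20:-→d21:-→d22:-→d23:-→d24:H3→d25:-→d26:-→d27:-→d28:H4→d29:H4 -> H4
  - 171.40.64.0/18 clear@18

== LOOKUPS ==
["H4","H4","H4","H4","H2","H4","H2","H2","H4","H2","H4","H4","H4"]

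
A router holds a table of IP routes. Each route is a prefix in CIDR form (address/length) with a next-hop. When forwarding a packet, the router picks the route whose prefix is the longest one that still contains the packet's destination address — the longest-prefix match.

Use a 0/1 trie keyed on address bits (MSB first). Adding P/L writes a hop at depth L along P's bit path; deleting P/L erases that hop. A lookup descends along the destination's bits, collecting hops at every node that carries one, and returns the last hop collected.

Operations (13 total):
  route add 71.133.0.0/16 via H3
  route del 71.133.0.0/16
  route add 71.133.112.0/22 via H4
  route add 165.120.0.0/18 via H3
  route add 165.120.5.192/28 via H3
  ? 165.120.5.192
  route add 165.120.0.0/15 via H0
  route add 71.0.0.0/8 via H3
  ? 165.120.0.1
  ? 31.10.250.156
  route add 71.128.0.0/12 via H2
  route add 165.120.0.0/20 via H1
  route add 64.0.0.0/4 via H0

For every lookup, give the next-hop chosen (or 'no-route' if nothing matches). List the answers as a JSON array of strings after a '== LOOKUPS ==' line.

Apply in order:
  + 71.133.0.0/16 (H3) depth=16
  - 71.133.0.0/16 clear@16
  + 71.133.112.0/22 (H4) depth=22
  + 165.120.0.0/18 (H3) depth=18
  + 165.120.5.192/28 (H3) depth=28
  Q 165.120.5.192: descend 1010010101111000000001011100 ; hops seen [H3,H3] ; pick H3
  + 165.120.0.0/15 (H0) depth=15
  + 71.0.0.0/8 (H3) depth=8
  Q 165.120.0.1: descend 101001010111100000000 ; hops seen [H0,H3] ; pick H3
  Q 31.10.250.156: descend 0 ; hops seen [∅] ; pick no-route
  + 71.128.0.0/12 (H2) depth=12
  + 165.120.0.0/20 (H1) depth=20
  + 64.0.0.0/4 (H0) depth=4

== LOOKUPS ==
["H3","H3","no-route"]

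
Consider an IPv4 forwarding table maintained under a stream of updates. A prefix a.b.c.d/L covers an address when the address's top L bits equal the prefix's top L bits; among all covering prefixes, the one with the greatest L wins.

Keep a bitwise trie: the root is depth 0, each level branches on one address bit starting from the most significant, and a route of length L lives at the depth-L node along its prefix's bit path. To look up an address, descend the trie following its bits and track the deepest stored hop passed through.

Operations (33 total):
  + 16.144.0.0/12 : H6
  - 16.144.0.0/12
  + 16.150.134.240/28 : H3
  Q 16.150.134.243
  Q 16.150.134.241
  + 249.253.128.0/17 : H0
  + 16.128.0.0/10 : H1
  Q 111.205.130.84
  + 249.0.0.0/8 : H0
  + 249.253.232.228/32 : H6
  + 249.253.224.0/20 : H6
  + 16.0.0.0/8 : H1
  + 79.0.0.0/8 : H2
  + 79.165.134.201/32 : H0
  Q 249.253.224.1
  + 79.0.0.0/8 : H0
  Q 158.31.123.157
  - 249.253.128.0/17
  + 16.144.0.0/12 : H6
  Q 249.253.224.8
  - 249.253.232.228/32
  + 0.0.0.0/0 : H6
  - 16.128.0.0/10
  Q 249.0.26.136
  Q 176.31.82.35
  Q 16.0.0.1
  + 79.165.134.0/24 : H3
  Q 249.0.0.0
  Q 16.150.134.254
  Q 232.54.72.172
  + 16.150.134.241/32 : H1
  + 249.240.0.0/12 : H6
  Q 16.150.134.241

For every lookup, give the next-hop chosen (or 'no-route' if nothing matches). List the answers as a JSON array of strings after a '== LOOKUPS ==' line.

Process each operation:
  + 16.144.0.0/12 (H6) depth=12
  del 16.144.0.0/12 (clear depth 12)
  + 16.150.134.240/28 (H3) depth=28
  Q 16.150.134.243: descend 0001000010010110100001101111 ; hops seen [H3] ; pick H3
  Q 16.150.134.241: descend 0001000010010110100001101111 ; hops seen [H3] ; pick H3
  + 249.253.128.0/17 (H0) depth=17
  + 16.128.0.0/10 (H1) depth=10
  Q 111.205.130.84: descend 0 ; hops seen [∅] ; pick no-route
  + 249.0.0.0/8 (H0) depth=8
  + 249.253.232.228/32 (H6) depth=32
  + 249.253.224.0/20 (H6) depth=20
  + 16.0.0.0/8 (H1) depth=8
  + 79.0.0.0/8 (H2) depth=8
  + 79.165.134.201/32 (H0) depth=32
  Q 249.253.224.1: descend 11111001111111011110 ; hops seen [H0,H0,H6] ; pick H6
  + 79.0.0.0/8 (H0) depth=8
  Q 158.31.123.157: descend 1 ; hops seen [∅] ; pick no-route
  del 249.253.128.0/17 (clear depth 17)
  + 16.144.0.0/12 (H6) depth=12
  Q 249.253.224.8: descend 11111001111111011110 ; hops seen [H0,H6] ; pick H6
  del 249.253.232.228/32 (clear depth 32)
  + 0.0.0.0/0 (H6) depth=0
  del 16.128.0.0/10 (clear depth 10)
  Q 249.0.26.136: descend 11111001 ; hops seen [H6,H0] ; pick H0
  Q 176.31.82.35: descend 1 ; hops seen [H6] ; pick H6
  Q 16.0.0.1: descend 00010000 ; hops seen [H6,H1] ; pick H1
  + 79.165.134.0/24 (H3) depth=24
  Q 249.0.0.0: descend 11111001 ; hops seen [H6,H0] ; pick H0
  Q 16.150.134.254: descend 0001000010010110100001101111 ; hops seen [H6,H1,H6,H3] ; pick H3
  Q 232.54.72.172: descend 111 ; hops seen [H6] ; pick H6
  + 16.150.134.241/32 (H1) depth=32
  + 249.240.0.0/12 (H6) depth=12
  Q 16.150.134.241: descend 00010000100101101000011011110001 ; hops seen [H6,H1,H6,H3,H1] ; pick H1

== LOOKUPS ==
["H3","H3","no-route","H6","no-route","H6","H0","H6","H1","H0","H3","H6","H1"]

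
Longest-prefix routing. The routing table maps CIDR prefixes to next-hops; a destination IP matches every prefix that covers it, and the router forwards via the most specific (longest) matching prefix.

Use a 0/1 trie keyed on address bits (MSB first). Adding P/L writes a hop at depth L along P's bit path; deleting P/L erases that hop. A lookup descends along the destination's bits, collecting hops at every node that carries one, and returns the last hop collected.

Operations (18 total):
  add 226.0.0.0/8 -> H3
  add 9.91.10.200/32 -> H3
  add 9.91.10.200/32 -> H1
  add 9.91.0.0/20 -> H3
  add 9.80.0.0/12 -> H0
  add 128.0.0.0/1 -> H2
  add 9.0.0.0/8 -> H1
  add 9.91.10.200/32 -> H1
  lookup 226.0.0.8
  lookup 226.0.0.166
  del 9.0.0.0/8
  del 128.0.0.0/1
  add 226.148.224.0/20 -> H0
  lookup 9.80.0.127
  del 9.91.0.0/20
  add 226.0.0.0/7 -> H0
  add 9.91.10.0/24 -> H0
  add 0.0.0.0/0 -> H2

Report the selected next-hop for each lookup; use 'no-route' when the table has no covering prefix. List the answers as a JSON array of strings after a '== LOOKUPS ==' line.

Trace:
  + 226.0.0.0/8 (H3) depth=8
  + 9.91.10.200/32 (H3) depth=32
  + 9.91.10.200/32 (H1) depth=32
  + 9.91.0.0/20 (H3) depth=20
  + 9.80.0.0/12 (H0) depth=12
  + 128.0.0.0/1 (H2) depth=1
  + 9.0.0.0/8 (H1) depth=8
  + 9.91.10.200/32 (H1) depth=32
  ? 226.0.0.8  path d0:-→d1:H2→d2:-→d3:-→d4:-→d5:-→d6:-→d7:-→d8:H3  best=H3
  ? 226.0.0.166  path d0:-→d1:H2→d2:-→d3:-→d4:-→d5:-→d6:-→d7:-→d8:H3  best=H3
  - 9.0.0.0/8 clear@8
  - 128.0.0.0/1 clear@1
  + 226.148.224.0/20 (H0) depth=20
  ? 9.80.0.127  path d0:-→d1:-→d2:-→d3:-→d4:-→d5:-→d6:-→d7:-→d8:-→d9:-→d10:-→d11:-→d12:H0  best=H0
  - 9.91.0.0/20 clear@20
  + 226.0.0.0/7 (H0) depth=7
  + 9.91.10.0/24 (H0) depth=24
  + 0.0.0.0/0 (H2) depth=0

== LOOKUPS ==
["H3","H3","H0"]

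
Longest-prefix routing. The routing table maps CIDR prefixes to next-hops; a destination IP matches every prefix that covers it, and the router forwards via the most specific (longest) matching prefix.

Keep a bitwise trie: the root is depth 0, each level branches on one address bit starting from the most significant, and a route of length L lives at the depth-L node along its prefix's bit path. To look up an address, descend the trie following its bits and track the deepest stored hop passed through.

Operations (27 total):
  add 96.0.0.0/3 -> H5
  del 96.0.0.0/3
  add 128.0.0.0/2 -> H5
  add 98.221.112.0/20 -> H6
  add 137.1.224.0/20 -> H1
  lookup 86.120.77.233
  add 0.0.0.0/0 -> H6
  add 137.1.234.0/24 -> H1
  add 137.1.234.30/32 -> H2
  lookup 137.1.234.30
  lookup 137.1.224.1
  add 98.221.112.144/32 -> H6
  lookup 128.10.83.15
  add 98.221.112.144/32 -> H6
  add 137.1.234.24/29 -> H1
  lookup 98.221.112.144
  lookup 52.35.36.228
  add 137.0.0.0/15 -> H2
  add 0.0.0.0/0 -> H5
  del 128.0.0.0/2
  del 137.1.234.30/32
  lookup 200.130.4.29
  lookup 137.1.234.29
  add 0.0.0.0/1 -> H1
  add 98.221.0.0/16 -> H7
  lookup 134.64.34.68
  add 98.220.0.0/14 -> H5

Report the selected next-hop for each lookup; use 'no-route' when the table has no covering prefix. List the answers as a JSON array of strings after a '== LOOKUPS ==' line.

Process each operation:
  + 96.0.0.0/3 (H5) depth=3
  del 96.0.0.0/3 (clear depth 3)
  + 128.0.0.0/2 (H5) depth=2
  + 98.221.112.0/20 (H6) depth=20
  + 137.1.224.0/20 (H1) depth=20
  lookup 86.120.77.233: bits 01 walk d0:-→d1:-→d2:- -> no-route
  + 0.0.0.0/0 (H6) depth=0
  + 137.1.234.0/24 (H1) depth=24
  + 137.1.234.30/32 (H2) depth=32
  lookup 137.1.234.30: bits 10001001000000011110101000011110 walk d0:H6→d1:-→d2:H5→d3:-→d4:-→d5:-→d6:-→d7:-→d8:-→d9:-→d10:-→d11:-→d12:-→d13:-→d14:-→d15:-→d16:-→d17:-→d18:-→d19:-→d20:H1→d21:-→d22:-→d23:-→d24:H1→d25:-→d26:-→d27:-→d28:-→d29:-→d30:-→d31:-→d32:H2 -> H2
  lookup 137.1.224.1: bits 10001001000000011110 walk d0:H6→d1:-→d2:H5→d3:-→d4:-→d5:-→d6:-→d7:-→d8:-→d9:-→d10:-→d11:-→d12:-→d13:-→d14:-→d15:-→d16:-→d17:-→d18:-→d19:-→d20:H1 -> H1
  + 98.221.112.144/32 (H6) depth=32
  lookup 128.10.83.15: bits 1000 walk d0:H6→d1:-→d2:H5→d3:-→d4:- -> H5
  + 98.221.112.144/32 (H6) depth=32
  + 137.1.234.24/29 (H1) depth=29
  lookup 98.221.112.144: bits 01100010110111010111000010010000 walk d0:H6→d1:-→d2:-→d3:-→d4:-→d5:-→d6:-→d7:-→d8:-→d9:-→d10:-→d11:-→d12:-→d13:-→d14:-→d15:-→d16:-→d17:-→d18:-→d19:-→d20:H6→d21:-→d22:-→d23:-→d24:-→d25:-→d26:-→d27:-→d28:-→d29:-→d30:-→d31:-→d32:H6 -> H6
  lookup 52.35.36.228: bits 0 walk d0:H6→d1:- -> H6
  + 137.0.0.0/15 (H2) depth=15
  + 0.0.0.0/0 (H5) depth=0
  del 128.0.0.0/2 (clear depth 2)
  del 137.1.234.30/32 (clear depth 32)
  lookup 200.130.4.29: bits 1 walk d0:H5→d1:- -> H5
  lookup 137.1.234.29: bits 100010010000000111101010000111 walk d0:H5→d1:-→d2:-→d3:-→d4:-→d5:-→d6:-→d7:-→d8:-→d9:-→d10:-→d11:-→d12:-→d13:-→d14:-→d15:H2→d16:-→d17:-→d18:-→d19:-→d20:H1→d21:-→d22:-→d23:-→d24:H1→d25:-→d26:-→d27:-→d28:-→d29:H1→d30:- -> H1
  + 0.0.0.0/1 (H1) depth=1
  + 98.221.0.0/16 (H7) depth=16
  lookup 134.64.34.68: bits 1000 walk d0:H5→d1:-→d2:-→d3:-→d4:- -> H5
  + 98.220.0.0/14 (H5) depth=14

== LOOKUPS ==
["no-route","H2","H1","H5","H6","H6","H5","H1","H5"]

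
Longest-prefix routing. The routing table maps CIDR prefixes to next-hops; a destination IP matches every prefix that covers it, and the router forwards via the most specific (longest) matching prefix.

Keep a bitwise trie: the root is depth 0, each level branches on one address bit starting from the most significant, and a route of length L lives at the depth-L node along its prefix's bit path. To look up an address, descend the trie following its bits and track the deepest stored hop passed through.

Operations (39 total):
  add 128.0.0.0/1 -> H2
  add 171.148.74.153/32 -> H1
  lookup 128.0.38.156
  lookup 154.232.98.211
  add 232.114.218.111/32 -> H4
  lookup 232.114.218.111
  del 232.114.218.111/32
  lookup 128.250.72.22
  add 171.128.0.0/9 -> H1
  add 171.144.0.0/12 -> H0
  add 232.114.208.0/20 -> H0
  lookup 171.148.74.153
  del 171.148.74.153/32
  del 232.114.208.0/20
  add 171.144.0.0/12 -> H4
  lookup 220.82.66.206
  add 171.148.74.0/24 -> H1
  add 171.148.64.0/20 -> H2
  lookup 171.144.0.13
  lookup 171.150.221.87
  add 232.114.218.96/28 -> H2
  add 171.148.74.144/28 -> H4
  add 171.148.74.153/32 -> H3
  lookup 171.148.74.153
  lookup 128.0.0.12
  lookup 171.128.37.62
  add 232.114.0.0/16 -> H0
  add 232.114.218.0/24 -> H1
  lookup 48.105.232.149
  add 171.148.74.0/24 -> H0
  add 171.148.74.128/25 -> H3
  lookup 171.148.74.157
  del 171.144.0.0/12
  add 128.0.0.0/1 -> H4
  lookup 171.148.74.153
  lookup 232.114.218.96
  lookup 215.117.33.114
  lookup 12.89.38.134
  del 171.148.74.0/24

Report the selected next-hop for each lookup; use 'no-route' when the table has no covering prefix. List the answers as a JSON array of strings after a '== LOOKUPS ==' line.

Trace:
  add 128.0.0.0/1 -> H2 at depth 1
  add 171.148.74.153/32 -> H1 at depth 32
  Q 128.0.38.156: descend 10 ; hops seen [H2] ; pick H2
  Q 154.232.98.211: descend 10 ; hops seen [H2] ; pick H2
  add 232.114.218.111/32 -> H4 at depth 32
  Q 232.114.218.111: descend 11101000011100101101101001101111 ; hops seen [H2,H4] ; pick H4
  - 232.114.218.111/32 clear@32
  Q 128.250.72.22: descend 10 ; hops seen [H2] ; pick H2
  add 171.128.0.0/9 -> H1 at depth 9
  add 171.144.0.0/12 -> H0 at depth 12
  add 232.114.208.0/20 -> H0 at depth 20
  Q 171.148.74.153: descend 10101011100101000100101010011001 ; hops seen [H2,H1,H0,H1] ; pick H1
  - 171.148.74.153/32 clear@32
  - 232.114.208.0/20 clear@20
  add 171.144.0.0/12 -> H4 at depth 12
  Q 220.82.66.206: descend 11 ; hops seen [H2] ; pick H2
  add 171.148.74.0/24 -> H1 at depth 24
  add 171.148.64.0/20 -> H2 at depth 20
  Q 171.144.0.13: descend 1010101110010 ; hops seen [H2,H1,H4] ; pick H4
  Q 171.150.221.87: descend 10101011100101 ; hops seen [H2,H1,H4] ; pick H4
  add 232.114.218.96/28 -> H2 at depth 28
  add 171.148.74.144/28 -> H4 at depth 28
  add 171.148.74.153/32 -> H3 at depth 32
  Q 171.148.74.153: descend 10101011100101000100101010011001 ; hops seen [H2,H1,H4,H2,H1,H4,H3] ; pick H3
  Q 128.0.0.12: descend 10 ; hops seen [H2] ; pick H2
  Q 171.128.37.62: descend 10101011100 ; hops seen [H2,H1] ; pick H1
  add 232.114.0.0/16 -> H0 at depth 16
  add 232.114.218.0/24 -> H1 at depth 24
  Q 48.105.232.149: descend ε ; hops seen [∅] ; pick no-route
  add 171.148.74.0/24 -> H0 at depth 24
  add 171.148.74.128/25 -> H3 at depth 25
  Q 171.148.74.157: descend 10101011100101000100101010011 ; hops seen [H2,H1,H4,H2,H0,H3,H4] ; pick H4
  - 171.144.0.0/12 clear@12
  add 128.0.0.0/1 -> H4 at depth 1
  Q 171.148.74.153: descend 10101011100101000100101010011001 ; hops seen [H4,H1,H2,H0,H3,H4,H3] ; pick H3
  Q 232.114.218.96: descend 1110100001110010110110100110 ; hops seen [H4,H0,H1,H2] ; pick H2
  Q 215.117.33.114: descend 11 ; hops seen [H4] ; pick H4
  Q 12.89.38.134: descend ε ; hops seen [∅] ; pick no-route
  - 171.148.74.0/24 clear@24

== LOOKUPS ==
["H2","H2","H4","H2","H1","H2","H4","H4","H3","H2","H1","no-route","H4","H3","H2","H4","no-route"]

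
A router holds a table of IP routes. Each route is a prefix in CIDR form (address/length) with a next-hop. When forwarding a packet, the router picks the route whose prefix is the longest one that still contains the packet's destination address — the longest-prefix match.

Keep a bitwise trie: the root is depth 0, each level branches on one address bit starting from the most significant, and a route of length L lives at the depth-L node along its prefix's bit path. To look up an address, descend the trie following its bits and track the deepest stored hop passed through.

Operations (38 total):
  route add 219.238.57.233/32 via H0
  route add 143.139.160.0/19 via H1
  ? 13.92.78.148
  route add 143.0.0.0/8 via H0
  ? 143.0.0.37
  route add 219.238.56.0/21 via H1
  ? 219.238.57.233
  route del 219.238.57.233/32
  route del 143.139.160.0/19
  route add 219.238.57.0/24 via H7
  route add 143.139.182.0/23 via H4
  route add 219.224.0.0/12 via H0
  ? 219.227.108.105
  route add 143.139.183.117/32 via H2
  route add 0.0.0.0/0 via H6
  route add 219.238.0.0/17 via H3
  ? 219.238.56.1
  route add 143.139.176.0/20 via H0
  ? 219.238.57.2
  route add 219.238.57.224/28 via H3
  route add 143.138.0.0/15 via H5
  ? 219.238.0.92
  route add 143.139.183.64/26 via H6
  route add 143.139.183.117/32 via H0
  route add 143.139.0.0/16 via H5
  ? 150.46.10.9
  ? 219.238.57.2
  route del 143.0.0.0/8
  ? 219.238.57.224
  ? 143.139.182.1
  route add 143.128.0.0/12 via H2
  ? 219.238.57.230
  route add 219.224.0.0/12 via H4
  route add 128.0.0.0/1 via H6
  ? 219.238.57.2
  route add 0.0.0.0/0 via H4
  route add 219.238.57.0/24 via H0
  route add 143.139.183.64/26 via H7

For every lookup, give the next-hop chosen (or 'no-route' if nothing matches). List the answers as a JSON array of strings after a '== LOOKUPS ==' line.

Trace:
  add 219.238.57.233/32 -> H0 at depth 32
  add 143.139.160.0/19 -> H1 at depth 19
  ? 13.92.78.148  path d0:-  best=no-route
  add 143.0.0.0/8 -> H0 at depth 8
  ? 143.0.0.37  path d0:-→d1:-→d2:-→d3:-→d4:-→d5:-→d6:-→d7:-→d8:H0  best=H0
  add 219.238.56.0/21 -> H1 at depth 21
  ? 219.238.57.233  path d0:-→d1:-→d2:-→d3:-→d4:-→d5:-→d6:-→d7:-→d8:-→d9:-→d10:-→d11:-→d12:-→d13:-→d14:-→d15:-→d16:-→d17:-→d18:-→d19:-→d20:-→d21:H1→d22:-→d23:-→d24:-→d25:-→d26:-→d27:-→d28:-→d29:-→d30:-→d31:-→d32:H0  best=H0
  - 219.238.57.233/32 clear@32
  - 143.139.160.0/19 clear@19
  add 219.238.57.0/24 -> H7 at depth 24
  add 143.139.182.0/23 -> H4 at depth 23
  add 219.224.0.0/12 -> H0 at depth 12
  ? 219.227.108.105  path d0:-→d1:-→d2:-→d3:-→d4:-→d5:-→d6:-→d7:-→d8:-→d9:-→d10:-→d11:-→d12:H0  best=H0
  add 143.139.183.117/32 -> H2 at depth 32
  add 0.0.0.0/0 -> H6 at depth 0
  add 219.238.0.0/17 -> H3 at depth 17
  ? 219.238.56.1  path d0:H6→d1:-→d2:-→d3:-→d4:-→d5:-→d6:-→d7:-→d8:-→d9:-→d10:-→d11:-→d12:H0→d13:-→d14:-→d15:-→d16:-→d17:H3→d18:-→d19:-→d20:-→d21:H1→d22:-→d23:-  best=H1
  add 143.139.176.0/20 -> H0 at depth 20
  ? 219.238.57.2  path d0:H6→d1:-→d2:-→d3:-→d4:-→d5:-→d6:-→d7:-→d8:-→d9:-→d10:-→d11:-→d12:H0→d13:-→d14:-→d15:-→d16:-→d17:H3→d18:-→d19:-→d20:-→d21:H1→d22:-→d23:-→d24:H7  best=H7
  add 219.238.57.224/28 -> H3 at depth 28
  add 143.138.0.0/15 -> H5 at depth 15
  ? 219.238.0.92  path d0:H6→d1:-→d2:-→d3:-→d4:-→d5:-→d6:-→d7:-→d8:-→d9:-→d10:-→d11:-→d12:H0→d13:-→d14:-→d15:-→d16:-→d17:H3→d18:-  best=H3
  add 143.139.183.64/26 -> H6 at depth 26
  add 143.139.183.117/32 -> H0 at depth 32
  add 143.139.0.0/16 -> H5 at depth 16
  ? 150.46.10.9  path d0:H6→d1:-→d2:-→d3:-  best=H6
  ? 219.238.57.2  path d0:H6→d1:-→d2:-→d3:-→d4:-→d5:-→d6:-→d7:-→d8:-→d9:-→d10:-→d11:-→d12:H0→d13:-→d14:-→d15:-→d16:-→d17:H3→d18:-→d19:-→d20:-→d21:H1→d22:-→d23:-→d24:H7  best=H7
  - 143.0.0.0/8 clear@8
  ? 219.238.57.224  path d0:H6→d1:-→d2:-→d3:-→d4:-→d5:-→d6:-→d7:-→d8:-→d9:-→d10:-→d11:-→d12:H0→d13:-→d14:-→d15:-→d16:-→d17:H3→d18:-→d19:-→d20:-→d21:H1→d22:-→d23:-→d24:H7→d25:-→d26:-→d27:-→d28:H3  best=H3
  ? 143.139.182.1  path d0:H6→d1:-→d2:-→d3:-→d4:-→d5:-→d6:-→d7:-→d8:-→d9:-→d10:-→d11:-→d12:-→d13:-→d14:-→d15:H5→d16:H5→d17:-→d18:-→d19:-→d20:H0→d21:-→d22:-→d23:H4  best=H4
  add 143.128.0.0/12 -> H2 at depth 12
  ? 219.238.57.230  path d0:H6→d1:-→d2:-→d3:-→d4:-→d5:-→d6:-→d7:-→d8:-→d9:-→d10:-→d11:-→d12:H0→d13:-→d14:-→d15:-→d16:-→d17:H3→d18:-→d19:-→d20:-→d21:H1→d22:-→d23:-→d24:H7→d25:-→d26:-→d27:-→d28:H3  best=H3
  add 219.224.0.0/12 -> H4 at depth 12
  add 128.0.0.0/1 -> H6 at depth 1
  ? 219.238.57.2  path d0:H6→d1:H6→d2:-→d3:-→d4:-→d5:-→d6:-→d7:-→d8:-→d9:-→d10:-→d11:-→d12:H4→d13:-→d14:-→d15:-→d16:-→d17:H3→d18:-→d19:-→d20:-→d21:H1→d22:-→d23:-→d24:H7  best=H7
  add 0.0.0.0/0 -> H4 at depth 0
  add 219.238.57.0/24 -> H0 at depth 24
  add 143.139.183.64/26 -> H7 at depth 26

== LOOKUPS ==
["no-route","H0","H0","H0","H1","H7","H3","H6","H7","H3","H4","H3","H7"]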